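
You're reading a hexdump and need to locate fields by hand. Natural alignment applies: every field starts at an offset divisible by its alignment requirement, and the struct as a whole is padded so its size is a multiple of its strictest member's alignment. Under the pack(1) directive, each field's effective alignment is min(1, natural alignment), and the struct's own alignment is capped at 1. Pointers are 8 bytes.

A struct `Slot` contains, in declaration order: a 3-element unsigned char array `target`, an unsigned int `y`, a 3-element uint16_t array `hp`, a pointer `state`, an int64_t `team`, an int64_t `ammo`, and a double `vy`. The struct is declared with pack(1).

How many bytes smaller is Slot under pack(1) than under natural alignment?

3

natural layout:
  @0: target [3B, align 1] → 3
  +1 pad (align 4)
  @4: y [4B, align 4] → 8
  @8: hp [6B, align 2] → 14
  +2 pad (align 8)
  @16: state [8B, align 8] → 24
  @24: team [8B, align 8] → 32
  @32: ammo [8B, align 8] → 40
  @40: vy [8B, align 8] → 48
  size 48, align 8
packed(1) layout:
  @0: target [3B, align 1] → 3
  @3: y [4B, align 1] → 7
  @7: hp [6B, align 1] → 13
  @13: state [8B, align 1] → 21
  @21: team [8B, align 1] → 29
  @29: ammo [8B, align 1] → 37
  @37: vy [8B, align 1] → 45
  size 45, align 1
48 − 45 = 3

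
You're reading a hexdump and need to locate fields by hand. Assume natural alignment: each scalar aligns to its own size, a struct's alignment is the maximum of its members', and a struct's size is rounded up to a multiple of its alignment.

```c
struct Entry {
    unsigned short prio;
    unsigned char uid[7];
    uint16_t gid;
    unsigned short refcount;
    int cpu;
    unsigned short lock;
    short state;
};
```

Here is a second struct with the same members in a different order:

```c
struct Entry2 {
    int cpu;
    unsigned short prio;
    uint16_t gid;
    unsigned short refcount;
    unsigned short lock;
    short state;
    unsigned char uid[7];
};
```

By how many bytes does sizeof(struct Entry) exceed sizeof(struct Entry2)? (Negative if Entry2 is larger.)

@0: prio [2B, align 2] → 2
@2: uid [7B, align 1] → 9
+1 pad (align 2)
@10: gid [2B, align 2] → 12
@12: refcount [2B, align 2] → 14
+2 pad (align 4)
@16: cpu [4B, align 4] → 20
@20: lock [2B, align 2] → 22
@22: state [2B, align 2] → 24
size 24, align 4
— Entry2 —
@0: cpu [4B, align 4] → 4
@4: prio [2B, align 2] → 6
@6: gid [2B, align 2] → 8
@8: refcount [2B, align 2] → 10
@10: lock [2B, align 2] → 12
@12: state [2B, align 2] → 14
@14: uid [7B, align 1] → 21
+3 tail pad (align 4)
size 24, align 4
24 − 24 = 0

0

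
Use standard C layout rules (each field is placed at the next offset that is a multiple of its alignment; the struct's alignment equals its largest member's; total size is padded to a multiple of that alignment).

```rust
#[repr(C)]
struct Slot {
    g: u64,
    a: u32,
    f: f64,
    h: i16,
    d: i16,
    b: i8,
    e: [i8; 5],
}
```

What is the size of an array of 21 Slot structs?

840

0..8  g  (8B, 8-aligned)
8..12  a  (4B, 4-aligned)
12..16  -- padding (4B)
16..24  f  (8B, 8-aligned)
24..26  h  (2B, 2-aligned)
26..28  d  (2B, 2-aligned)
28..29  b  (1B, 1-aligned)
29..34  e  (5B, 1-aligned)
34..40  -- tail padding (6B)
sizeof = 40, alignof = 8
array of 21: 21 × 40 = 840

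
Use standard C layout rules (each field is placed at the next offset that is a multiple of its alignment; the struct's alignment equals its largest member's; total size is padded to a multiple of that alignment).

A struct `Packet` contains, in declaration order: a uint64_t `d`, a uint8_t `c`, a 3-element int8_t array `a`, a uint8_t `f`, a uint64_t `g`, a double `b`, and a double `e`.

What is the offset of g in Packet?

16

0..8  d  (8B, 8-aligned)
8..9  c  (1B, 1-aligned)
9..12  a  (3B, 1-aligned)
12..13  f  (1B, 1-aligned)
13..16  -- padding (3B)
16..24  g  (8B, 8-aligned)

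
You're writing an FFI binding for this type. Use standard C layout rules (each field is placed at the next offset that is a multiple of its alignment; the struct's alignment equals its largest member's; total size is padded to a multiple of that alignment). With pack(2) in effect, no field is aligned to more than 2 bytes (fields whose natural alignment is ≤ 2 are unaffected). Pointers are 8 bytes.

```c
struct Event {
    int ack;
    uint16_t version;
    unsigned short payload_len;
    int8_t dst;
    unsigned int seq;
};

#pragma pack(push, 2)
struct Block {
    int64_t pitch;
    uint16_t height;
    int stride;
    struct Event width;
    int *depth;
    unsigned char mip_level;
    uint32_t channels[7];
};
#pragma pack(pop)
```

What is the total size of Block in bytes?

Event: @0: ack [4B, align 4] → 4; @4: version [2B, align 2] → 6; @6: payload_len [2B, align 2] → 8; @8: dst [1B, align 1] → 9; +3 pad (align 4); @12: seq [4B, align 4] → 16; size 16, align 4
@0: pitch [8B, align 2] → 8
@8: height [2B, align 2] → 10
@10: stride [4B, align 2] → 14
@14: width [16B, align 2] → 30
@30: depth [8B, align 2] → 38
@38: mip_level [1B, align 1] → 39
+1 pad (align 2)
@40: channels [28B, align 2] → 68
size 68, align 2

68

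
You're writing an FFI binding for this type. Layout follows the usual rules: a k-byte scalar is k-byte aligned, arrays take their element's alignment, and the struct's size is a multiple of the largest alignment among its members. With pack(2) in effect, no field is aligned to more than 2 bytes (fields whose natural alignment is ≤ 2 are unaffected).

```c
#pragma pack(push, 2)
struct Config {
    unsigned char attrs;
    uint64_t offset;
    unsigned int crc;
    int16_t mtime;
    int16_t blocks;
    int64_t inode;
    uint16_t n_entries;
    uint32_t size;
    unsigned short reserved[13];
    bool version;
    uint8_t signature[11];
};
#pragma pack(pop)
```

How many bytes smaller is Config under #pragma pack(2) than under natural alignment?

10

natural layout:
  @0: attrs [1B, align 1] → 1
  +7 pad (align 8)
  @8: offset [8B, align 8] → 16
  @16: crc [4B, align 4] → 20
  @20: mtime [2B, align 2] → 22
  @22: blocks [2B, align 2] → 24
  @24: inode [8B, align 8] → 32
  @32: n_entries [2B, align 2] → 34
  +2 pad (align 4)
  @36: size [4B, align 4] → 40
  @40: reserved [26B, align 2] → 66
  @66: version [1B, align 1] → 67
  @67: signature [11B, align 1] → 78
  +2 tail pad (align 8)
  size 80, align 8
packed(2) layout:
  @0: attrs [1B, align 1] → 1
  +1 pad (align 2)
  @2: offset [8B, align 2] → 10
  @10: crc [4B, align 2] → 14
  @14: mtime [2B, align 2] → 16
  @16: blocks [2B, align 2] → 18
  @18: inode [8B, align 2] → 26
  @26: n_entries [2B, align 2] → 28
  @28: size [4B, align 2] → 32
  @32: reserved [26B, align 2] → 58
  @58: version [1B, align 1] → 59
  @59: signature [11B, align 1] → 70
  size 70, align 2
80 − 70 = 10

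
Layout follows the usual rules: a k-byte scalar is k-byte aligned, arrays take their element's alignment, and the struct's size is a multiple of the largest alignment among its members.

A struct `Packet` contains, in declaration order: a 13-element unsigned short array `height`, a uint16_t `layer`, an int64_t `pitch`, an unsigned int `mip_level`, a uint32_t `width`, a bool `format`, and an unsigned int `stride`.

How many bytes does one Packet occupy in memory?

@0: height [26B, align 2] → 26
@26: layer [2B, align 2] → 28
+4 pad (align 8)
@32: pitch [8B, align 8] → 40
@40: mip_level [4B, align 4] → 44
@44: width [4B, align 4] → 48
@48: format [1B, align 1] → 49
+3 pad (align 4)
@52: stride [4B, align 4] → 56
size 56, align 8

56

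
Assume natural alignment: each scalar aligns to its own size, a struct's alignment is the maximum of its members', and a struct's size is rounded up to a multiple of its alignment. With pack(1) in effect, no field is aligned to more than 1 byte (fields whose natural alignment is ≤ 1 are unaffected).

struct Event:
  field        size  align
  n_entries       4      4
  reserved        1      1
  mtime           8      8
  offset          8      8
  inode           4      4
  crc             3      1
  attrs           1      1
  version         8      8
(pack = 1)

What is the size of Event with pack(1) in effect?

37

n_entries at 0 (size 4, align 1) → ends 4
reserved at 4 (size 1, align 1) → ends 5
mtime at 5 (size 8, align 1) → ends 13
offset at 13 (size 8, align 1) → ends 21
inode at 21 (size 4, align 1) → ends 25
crc at 25 (size 3, align 1) → ends 28
attrs at 28 (size 1, align 1) → ends 29
version at 29 (size 8, align 1) → ends 37
total 37 bytes, alignment 1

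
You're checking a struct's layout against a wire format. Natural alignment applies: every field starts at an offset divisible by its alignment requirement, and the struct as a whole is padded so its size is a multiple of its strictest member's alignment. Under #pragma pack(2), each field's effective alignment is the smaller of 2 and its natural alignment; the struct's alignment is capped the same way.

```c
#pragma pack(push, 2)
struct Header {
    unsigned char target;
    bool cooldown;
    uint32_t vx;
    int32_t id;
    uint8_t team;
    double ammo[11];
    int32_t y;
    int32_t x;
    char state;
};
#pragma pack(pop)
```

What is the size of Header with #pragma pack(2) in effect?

110

0..1  target  (1B, 1-aligned)
1..2  cooldown  (1B, 1-aligned)
2..6  vx  (4B, 2-aligned)
6..10  id  (4B, 2-aligned)
10..11  team  (1B, 1-aligned)
11..12  -- padding (1B)
12..100  ammo  (88B, 2-aligned)
100..104  y  (4B, 2-aligned)
104..108  x  (4B, 2-aligned)
108..109  state  (1B, 1-aligned)
109..110  -- tail padding (1B)
sizeof = 110, alignof = 2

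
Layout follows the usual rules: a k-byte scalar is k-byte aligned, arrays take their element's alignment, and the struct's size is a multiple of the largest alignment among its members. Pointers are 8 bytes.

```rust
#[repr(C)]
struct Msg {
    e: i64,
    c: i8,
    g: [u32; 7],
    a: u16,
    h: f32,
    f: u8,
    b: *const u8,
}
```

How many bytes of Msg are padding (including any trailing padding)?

12

e at 0 (size 8, align 8) → ends 8
c at 8 (size 1, align 1) → ends 9
pad 3 to align 4 for g
g at 12 (size 28, align 4) → ends 40
a at 40 (size 2, align 2) → ends 42
pad 2 to align 4 for h
h at 44 (size 4, align 4) → ends 48
f at 48 (size 1, align 1) → ends 49
pad 7 to align 8 for b
b at 56 (size 8, align 8) → ends 64
total 64 bytes, alignment 8
data bytes 52, size 64 → padding 12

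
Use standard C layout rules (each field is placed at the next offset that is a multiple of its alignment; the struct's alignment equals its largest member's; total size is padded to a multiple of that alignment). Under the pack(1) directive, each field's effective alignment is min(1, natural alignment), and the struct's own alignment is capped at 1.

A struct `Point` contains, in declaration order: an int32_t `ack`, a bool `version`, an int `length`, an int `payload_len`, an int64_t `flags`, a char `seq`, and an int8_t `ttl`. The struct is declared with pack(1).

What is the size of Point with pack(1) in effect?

23

@0: ack [4B, align 1] → 4
@4: version [1B, align 1] → 5
@5: length [4B, align 1] → 9
@9: payload_len [4B, align 1] → 13
@13: flags [8B, align 1] → 21
@21: seq [1B, align 1] → 22
@22: ttl [1B, align 1] → 23
size 23, align 1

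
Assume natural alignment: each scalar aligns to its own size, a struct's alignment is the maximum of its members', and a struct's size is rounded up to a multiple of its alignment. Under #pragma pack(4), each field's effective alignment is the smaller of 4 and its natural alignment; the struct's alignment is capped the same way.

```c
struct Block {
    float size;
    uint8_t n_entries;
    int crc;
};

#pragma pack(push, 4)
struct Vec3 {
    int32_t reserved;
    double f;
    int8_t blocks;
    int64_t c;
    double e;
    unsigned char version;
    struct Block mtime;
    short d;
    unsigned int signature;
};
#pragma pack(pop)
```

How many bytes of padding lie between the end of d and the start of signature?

2

Block: size at 0 (size 4, align 4) → ends 4; n_entries at 4 (size 1, align 1) → ends 5; pad 3 to align 4 for crc; crc at 8 (size 4, align 4) → ends 12; total 12 bytes, alignment 4
reserved at 0 (size 4, align 4) → ends 4
f at 4 (size 8, align 4) → ends 12
blocks at 12 (size 1, align 1) → ends 13
pad 3 to align 4 for c
c at 16 (size 8, align 4) → ends 24
e at 24 (size 8, align 4) → ends 32
version at 32 (size 1, align 1) → ends 33
pad 3 to align 4 for mtime
mtime at 36 (size 12, align 4) → ends 48
d at 48 (size 2, align 2) → ends 50
pad 2 to align 4 for signature
signature at 52 (size 4, align 4) → ends 56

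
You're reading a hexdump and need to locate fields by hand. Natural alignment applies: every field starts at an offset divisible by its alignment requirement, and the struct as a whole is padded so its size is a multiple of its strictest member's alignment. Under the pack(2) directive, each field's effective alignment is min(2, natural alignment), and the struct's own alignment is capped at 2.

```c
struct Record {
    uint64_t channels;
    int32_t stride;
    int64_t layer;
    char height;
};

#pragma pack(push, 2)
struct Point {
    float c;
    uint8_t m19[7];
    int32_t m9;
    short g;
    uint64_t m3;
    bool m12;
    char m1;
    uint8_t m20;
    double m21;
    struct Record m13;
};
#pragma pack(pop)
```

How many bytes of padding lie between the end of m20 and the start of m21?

Record: 0..8  channels  (8B, 8-aligned); 8..12  stride  (4B, 4-aligned); 12..16  -- padding (4B); 16..24  layer  (8B, 8-aligned); 24..25  height  (1B, 1-aligned); 25..32  -- tail padding (7B); sizeof = 32, alignof = 8
0..4  c  (4B, 2-aligned)
4..11  m19  (7B, 1-aligned)
11..12  -- padding (1B)
12..16  m9  (4B, 2-aligned)
16..18  g  (2B, 2-aligned)
18..26  m3  (8B, 2-aligned)
26..27  m12  (1B, 1-aligned)
27..28  m1  (1B, 1-aligned)
28..29  m20  (1B, 1-aligned)
29..30  -- padding (1B)
30..38  m21  (8B, 2-aligned)

1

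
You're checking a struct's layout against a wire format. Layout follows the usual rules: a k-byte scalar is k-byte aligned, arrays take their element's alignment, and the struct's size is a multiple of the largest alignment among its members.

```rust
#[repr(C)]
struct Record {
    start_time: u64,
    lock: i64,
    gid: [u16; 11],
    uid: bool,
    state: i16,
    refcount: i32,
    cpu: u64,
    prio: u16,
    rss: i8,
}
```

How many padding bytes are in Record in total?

0..8  start_time  (8B, 8-aligned)
8..16  lock  (8B, 8-aligned)
16..38  gid  (22B, 2-aligned)
38..39  uid  (1B, 1-aligned)
39..40  -- padding (1B)
40..42  state  (2B, 2-aligned)
42..44  -- padding (2B)
44..48  refcount  (4B, 4-aligned)
48..56  cpu  (8B, 8-aligned)
56..58  prio  (2B, 2-aligned)
58..59  rss  (1B, 1-aligned)
59..64  -- tail padding (5B)
sizeof = 64, alignof = 8
data bytes 56, size 64 → padding 8

8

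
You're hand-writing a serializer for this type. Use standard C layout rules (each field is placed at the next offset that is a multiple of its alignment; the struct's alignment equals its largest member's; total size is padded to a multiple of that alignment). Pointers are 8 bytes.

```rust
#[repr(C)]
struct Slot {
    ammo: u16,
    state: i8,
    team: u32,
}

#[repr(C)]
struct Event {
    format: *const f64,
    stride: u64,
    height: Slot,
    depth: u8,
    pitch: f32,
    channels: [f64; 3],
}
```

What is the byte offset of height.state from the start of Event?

Slot: @0: ammo [2B, align 2] → 2; @2: state [1B, align 1] → 3; +1 pad (align 4); @4: team [4B, align 4] → 8; size 8, align 4
@0: format [8B, align 8] → 8
@8: stride [8B, align 8] → 16
@16: height [8B, align 4] → 24
within Slot: state at 2
16 + 2 = 18

18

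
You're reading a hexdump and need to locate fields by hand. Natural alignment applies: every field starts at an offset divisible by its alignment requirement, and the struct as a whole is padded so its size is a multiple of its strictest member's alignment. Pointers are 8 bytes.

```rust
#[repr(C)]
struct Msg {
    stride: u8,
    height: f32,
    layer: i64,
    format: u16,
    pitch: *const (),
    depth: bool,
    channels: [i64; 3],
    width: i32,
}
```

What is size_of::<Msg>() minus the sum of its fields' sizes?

0..1  stride  (1B, 1-aligned)
1..4  -- padding (3B)
4..8  height  (4B, 4-aligned)
8..16  layer  (8B, 8-aligned)
16..18  format  (2B, 2-aligned)
18..24  -- padding (6B)
24..32  pitch  (8B, 8-aligned)
32..33  depth  (1B, 1-aligned)
33..40  -- padding (7B)
40..64  channels  (24B, 8-aligned)
64..68  width  (4B, 4-aligned)
68..72  -- tail padding (4B)
sizeof = 72, alignof = 8
data bytes 52, size 72 → padding 20

20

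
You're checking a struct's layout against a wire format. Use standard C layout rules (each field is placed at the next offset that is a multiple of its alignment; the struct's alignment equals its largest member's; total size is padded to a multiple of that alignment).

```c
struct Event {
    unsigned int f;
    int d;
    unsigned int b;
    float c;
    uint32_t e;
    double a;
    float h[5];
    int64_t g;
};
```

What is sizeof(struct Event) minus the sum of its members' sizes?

8

f at 0 (size 4, align 4) → ends 4
d at 4 (size 4, align 4) → ends 8
b at 8 (size 4, align 4) → ends 12
c at 12 (size 4, align 4) → ends 16
e at 16 (size 4, align 4) → ends 20
pad 4 to align 8 for a
a at 24 (size 8, align 8) → ends 32
h at 32 (size 20, align 4) → ends 52
pad 4 to align 8 for g
g at 56 (size 8, align 8) → ends 64
total 64 bytes, alignment 8
data bytes 56, size 64 → padding 8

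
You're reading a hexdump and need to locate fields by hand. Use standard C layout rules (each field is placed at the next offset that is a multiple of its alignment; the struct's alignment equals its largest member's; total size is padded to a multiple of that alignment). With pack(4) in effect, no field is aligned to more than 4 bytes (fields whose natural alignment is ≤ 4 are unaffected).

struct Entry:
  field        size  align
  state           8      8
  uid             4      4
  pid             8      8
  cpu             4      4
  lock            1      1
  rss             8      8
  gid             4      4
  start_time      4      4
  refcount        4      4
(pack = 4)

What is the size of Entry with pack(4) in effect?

0..8  state  (8B, 4-aligned)
8..12  uid  (4B, 4-aligned)
12..20  pid  (8B, 4-aligned)
20..24  cpu  (4B, 4-aligned)
24..25  lock  (1B, 1-aligned)
25..28  -- padding (3B)
28..36  rss  (8B, 4-aligned)
36..40  gid  (4B, 4-aligned)
40..44  start_time  (4B, 4-aligned)
44..48  refcount  (4B, 4-aligned)
sizeof = 48, alignof = 4

48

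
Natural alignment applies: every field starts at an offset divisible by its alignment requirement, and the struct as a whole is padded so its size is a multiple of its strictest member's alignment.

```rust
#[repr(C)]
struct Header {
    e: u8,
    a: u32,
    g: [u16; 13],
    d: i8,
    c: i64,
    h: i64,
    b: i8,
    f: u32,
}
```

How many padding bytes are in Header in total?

0..1  e  (1B, 1-aligned)
1..4  -- padding (3B)
4..8  a  (4B, 4-aligned)
8..34  g  (26B, 2-aligned)
34..35  d  (1B, 1-aligned)
35..40  -- padding (5B)
40..48  c  (8B, 8-aligned)
48..56  h  (8B, 8-aligned)
56..57  b  (1B, 1-aligned)
57..60  -- padding (3B)
60..64  f  (4B, 4-aligned)
sizeof = 64, alignof = 8
data bytes 53, size 64 → padding 11

11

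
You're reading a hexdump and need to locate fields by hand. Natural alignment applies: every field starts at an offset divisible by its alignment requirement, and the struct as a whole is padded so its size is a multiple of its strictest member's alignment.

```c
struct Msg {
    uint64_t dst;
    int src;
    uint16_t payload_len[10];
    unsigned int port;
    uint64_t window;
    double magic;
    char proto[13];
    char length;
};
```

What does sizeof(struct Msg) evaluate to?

72

dst at 0 (size 8, align 8) → ends 8
src at 8 (size 4, align 4) → ends 12
payload_len at 12 (size 20, align 2) → ends 32
port at 32 (size 4, align 4) → ends 36
pad 4 to align 8 for window
window at 40 (size 8, align 8) → ends 48
magic at 48 (size 8, align 8) → ends 56
proto at 56 (size 13, align 1) → ends 69
length at 69 (size 1, align 1) → ends 70
tail pad 2 to reach multiple of 8
total 72 bytes, alignment 8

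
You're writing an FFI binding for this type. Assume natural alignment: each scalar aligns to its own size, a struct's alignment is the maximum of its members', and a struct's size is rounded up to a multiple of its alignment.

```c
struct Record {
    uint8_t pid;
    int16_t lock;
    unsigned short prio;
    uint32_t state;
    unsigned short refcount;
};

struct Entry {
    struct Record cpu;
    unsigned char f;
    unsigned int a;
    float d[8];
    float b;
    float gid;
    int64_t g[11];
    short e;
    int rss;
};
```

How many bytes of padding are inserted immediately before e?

0

Record: 0..1  pid  (1B, 1-aligned); 1..2  -- padding (1B); 2..4  lock  (2B, 2-aligned); 4..6  prio  (2B, 2-aligned); 6..8  -- padding (2B); 8..12  state  (4B, 4-aligned); 12..14  refcount  (2B, 2-aligned); 14..16  -- tail padding (2B); sizeof = 16, alignof = 4
0..16  cpu  (16B, 4-aligned)
16..17  f  (1B, 1-aligned)
17..20  -- padding (3B)
20..24  a  (4B, 4-aligned)
24..56  d  (32B, 4-aligned)
56..60  b  (4B, 4-aligned)
60..64  gid  (4B, 4-aligned)
64..152  g  (88B, 8-aligned)
152..154  e  (2B, 2-aligned)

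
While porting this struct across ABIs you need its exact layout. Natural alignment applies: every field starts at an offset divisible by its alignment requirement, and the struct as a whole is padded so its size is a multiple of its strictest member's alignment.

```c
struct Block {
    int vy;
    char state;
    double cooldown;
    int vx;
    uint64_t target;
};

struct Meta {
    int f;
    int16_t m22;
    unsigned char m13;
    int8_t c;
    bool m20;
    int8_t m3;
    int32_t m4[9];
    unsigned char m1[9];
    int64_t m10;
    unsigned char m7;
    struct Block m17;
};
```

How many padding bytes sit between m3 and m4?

Block: 0..4  vy  (4B, 4-aligned); 4..5  state  (1B, 1-aligned); 5..8  -- padding (3B); 8..16  cooldown  (8B, 8-aligned); 16..20  vx  (4B, 4-aligned); 20..24  -- padding (4B); 24..32  target  (8B, 8-aligned); sizeof = 32, alignof = 8
0..4  f  (4B, 4-aligned)
4..6  m22  (2B, 2-aligned)
6..7  m13  (1B, 1-aligned)
7..8  c  (1B, 1-aligned)
8..9  m20  (1B, 1-aligned)
9..10  m3  (1B, 1-aligned)
10..12  -- padding (2B)
12..48  m4  (36B, 4-aligned)

2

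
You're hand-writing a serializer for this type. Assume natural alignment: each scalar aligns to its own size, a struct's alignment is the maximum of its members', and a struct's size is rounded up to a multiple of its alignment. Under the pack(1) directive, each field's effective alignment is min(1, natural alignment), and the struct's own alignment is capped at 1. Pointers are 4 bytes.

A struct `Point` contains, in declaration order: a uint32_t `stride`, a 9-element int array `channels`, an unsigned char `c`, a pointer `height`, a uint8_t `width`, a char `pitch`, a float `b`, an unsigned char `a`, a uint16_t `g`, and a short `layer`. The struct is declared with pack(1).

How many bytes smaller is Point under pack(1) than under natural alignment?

8

natural layout:
  0..4  stride  (4B, 4-aligned)
  4..40  channels  (36B, 4-aligned)
  40..41  c  (1B, 1-aligned)
  41..44  -- padding (3B)
  44..48  height  (4B, 4-aligned)
  48..49  width  (1B, 1-aligned)
  49..50  pitch  (1B, 1-aligned)
  50..52  -- padding (2B)
  52..56  b  (4B, 4-aligned)
  56..57  a  (1B, 1-aligned)
  57..58  -- padding (1B)
  58..60  g  (2B, 2-aligned)
  60..62  layer  (2B, 2-aligned)
  62..64  -- tail padding (2B)
  sizeof = 64, alignof = 4
packed(1) layout:
  0..4  stride  (4B, 1-aligned)
  4..40  channels  (36B, 1-aligned)
  40..41  c  (1B, 1-aligned)
  41..45  height  (4B, 1-aligned)
  45..46  width  (1B, 1-aligned)
  46..47  pitch  (1B, 1-aligned)
  47..51  b  (4B, 1-aligned)
  51..52  a  (1B, 1-aligned)
  52..54  g  (2B, 1-aligned)
  54..56  layer  (2B, 1-aligned)
  sizeof = 56, alignof = 1
64 − 56 = 8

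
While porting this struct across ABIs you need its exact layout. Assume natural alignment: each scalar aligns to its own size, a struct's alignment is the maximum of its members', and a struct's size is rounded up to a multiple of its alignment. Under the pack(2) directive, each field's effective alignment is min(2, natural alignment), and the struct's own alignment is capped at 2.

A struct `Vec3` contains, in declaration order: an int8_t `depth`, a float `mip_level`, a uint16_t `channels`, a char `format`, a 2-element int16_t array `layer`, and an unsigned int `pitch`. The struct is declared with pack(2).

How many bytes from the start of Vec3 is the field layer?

10

0..1  depth  (1B, 1-aligned)
1..2  -- padding (1B)
2..6  mip_level  (4B, 2-aligned)
6..8  channels  (2B, 2-aligned)
8..9  format  (1B, 1-aligned)
9..10  -- padding (1B)
10..14  layer  (4B, 2-aligned)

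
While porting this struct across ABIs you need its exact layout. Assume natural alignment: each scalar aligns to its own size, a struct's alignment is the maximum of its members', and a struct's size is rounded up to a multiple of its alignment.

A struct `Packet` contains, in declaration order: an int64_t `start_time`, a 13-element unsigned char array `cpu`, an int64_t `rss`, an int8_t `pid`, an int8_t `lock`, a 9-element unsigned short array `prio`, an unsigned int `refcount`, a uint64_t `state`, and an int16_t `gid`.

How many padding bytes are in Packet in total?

start_time at 0 (size 8, align 8) → ends 8
cpu at 8 (size 13, align 1) → ends 21
pad 3 to align 8 for rss
rss at 24 (size 8, align 8) → ends 32
pid at 32 (size 1, align 1) → ends 33
lock at 33 (size 1, align 1) → ends 34
prio at 34 (size 18, align 2) → ends 52
refcount at 52 (size 4, align 4) → ends 56
state at 56 (size 8, align 8) → ends 64
gid at 64 (size 2, align 2) → ends 66
tail pad 6 to reach multiple of 8
total 72 bytes, alignment 8
data bytes 63, size 72 → padding 9

9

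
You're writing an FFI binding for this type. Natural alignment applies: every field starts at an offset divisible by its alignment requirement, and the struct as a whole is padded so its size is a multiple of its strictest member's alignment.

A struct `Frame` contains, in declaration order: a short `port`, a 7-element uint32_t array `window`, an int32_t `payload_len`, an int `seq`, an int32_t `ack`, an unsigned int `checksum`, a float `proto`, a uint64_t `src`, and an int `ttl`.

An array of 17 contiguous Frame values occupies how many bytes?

1224

@0: port [2B, align 2] → 2
+2 pad (align 4)
@4: window [28B, align 4] → 32
@32: payload_len [4B, align 4] → 36
@36: seq [4B, align 4] → 40
@40: ack [4B, align 4] → 44
@44: checksum [4B, align 4] → 48
@48: proto [4B, align 4] → 52
+4 pad (align 8)
@56: src [8B, align 8] → 64
@64: ttl [4B, align 4] → 68
+4 tail pad (align 8)
size 72, align 8
array of 17: 17 × 72 = 1224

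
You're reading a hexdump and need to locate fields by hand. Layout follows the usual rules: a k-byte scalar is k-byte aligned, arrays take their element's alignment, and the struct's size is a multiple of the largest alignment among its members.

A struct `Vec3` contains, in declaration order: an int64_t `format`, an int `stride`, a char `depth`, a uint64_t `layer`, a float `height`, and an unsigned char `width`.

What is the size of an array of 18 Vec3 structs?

format at 0 (size 8, align 8) → ends 8
stride at 8 (size 4, align 4) → ends 12
depth at 12 (size 1, align 1) → ends 13
pad 3 to align 8 for layer
layer at 16 (size 8, align 8) → ends 24
height at 24 (size 4, align 4) → ends 28
width at 28 (size 1, align 1) → ends 29
tail pad 3 to reach multiple of 8
total 32 bytes, alignment 8
array of 18: 18 × 32 = 576

576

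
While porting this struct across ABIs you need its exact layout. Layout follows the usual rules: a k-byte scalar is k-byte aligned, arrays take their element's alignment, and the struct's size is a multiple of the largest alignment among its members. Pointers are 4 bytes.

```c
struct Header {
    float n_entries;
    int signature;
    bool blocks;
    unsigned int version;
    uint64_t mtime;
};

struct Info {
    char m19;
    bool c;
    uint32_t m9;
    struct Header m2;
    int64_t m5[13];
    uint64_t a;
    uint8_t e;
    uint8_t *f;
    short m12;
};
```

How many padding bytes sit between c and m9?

2

Header: @0: n_entries [4B, align 4] → 4; @4: signature [4B, align 4] → 8; @8: blocks [1B, align 1] → 9; +3 pad (align 4); @12: version [4B, align 4] → 16; @16: mtime [8B, align 8] → 24; size 24, align 8
@0: m19 [1B, align 1] → 1
@1: c [1B, align 1] → 2
+2 pad (align 4)
@4: m9 [4B, align 4] → 8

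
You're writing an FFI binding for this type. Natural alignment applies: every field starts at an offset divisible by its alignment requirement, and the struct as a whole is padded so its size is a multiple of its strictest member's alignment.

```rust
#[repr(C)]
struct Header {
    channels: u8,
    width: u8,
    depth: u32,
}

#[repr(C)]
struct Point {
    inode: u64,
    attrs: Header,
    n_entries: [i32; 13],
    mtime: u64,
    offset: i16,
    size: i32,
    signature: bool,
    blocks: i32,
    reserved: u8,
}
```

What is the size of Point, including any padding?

104

Header: channels at 0 (size 1, align 1) → ends 1; width at 1 (size 1, align 1) → ends 2; pad 2 to align 4 for depth; depth at 4 (size 4, align 4) → ends 8; total 8 bytes, alignment 4
inode at 0 (size 8, align 8) → ends 8
attrs at 8 (size 8, align 4) → ends 16
n_entries at 16 (size 52, align 4) → ends 68
pad 4 to align 8 for mtime
mtime at 72 (size 8, align 8) → ends 80
offset at 80 (size 2, align 2) → ends 82
pad 2 to align 4 for size
size at 84 (size 4, align 4) → ends 88
signature at 88 (size 1, align 1) → ends 89
pad 3 to align 4 for blocks
blocks at 92 (size 4, align 4) → ends 96
reserved at 96 (size 1, align 1) → ends 97
tail pad 7 to reach multiple of 8
total 104 bytes, alignment 8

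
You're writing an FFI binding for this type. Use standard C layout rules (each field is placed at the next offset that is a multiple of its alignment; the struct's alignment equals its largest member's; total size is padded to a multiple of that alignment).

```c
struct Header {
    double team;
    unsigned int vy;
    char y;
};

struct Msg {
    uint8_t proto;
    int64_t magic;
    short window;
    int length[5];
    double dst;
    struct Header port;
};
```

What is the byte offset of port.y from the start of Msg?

Header: team at 0 (size 8, align 8) → ends 8; vy at 8 (size 4, align 4) → ends 12; y at 12 (size 1, align 1) → ends 13; tail pad 3 to reach multiple of 8; total 16 bytes, alignment 8
proto at 0 (size 1, align 1) → ends 1
pad 7 to align 8 for magic
magic at 8 (size 8, align 8) → ends 16
window at 16 (size 2, align 2) → ends 18
pad 2 to align 4 for length
length at 20 (size 20, align 4) → ends 40
dst at 40 (size 8, align 8) → ends 48
port at 48 (size 16, align 8) → ends 64
within Header: y at 12
48 + 12 = 60

60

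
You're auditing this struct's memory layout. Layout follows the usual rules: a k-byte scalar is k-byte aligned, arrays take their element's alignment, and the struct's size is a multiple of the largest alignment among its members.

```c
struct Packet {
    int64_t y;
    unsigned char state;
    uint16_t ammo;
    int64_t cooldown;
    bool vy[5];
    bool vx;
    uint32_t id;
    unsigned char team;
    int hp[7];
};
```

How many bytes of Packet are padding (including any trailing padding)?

14

0..8  y  (8B, 8-aligned)
8..9  state  (1B, 1-aligned)
9..10  -- padding (1B)
10..12  ammo  (2B, 2-aligned)
12..16  -- padding (4B)
16..24  cooldown  (8B, 8-aligned)
24..29  vy  (5B, 1-aligned)
29..30  vx  (1B, 1-aligned)
30..32  -- padding (2B)
32..36  id  (4B, 4-aligned)
36..37  team  (1B, 1-aligned)
37..40  -- padding (3B)
40..68  hp  (28B, 4-aligned)
68..72  -- tail padding (4B)
sizeof = 72, alignof = 8
data bytes 58, size 72 → padding 14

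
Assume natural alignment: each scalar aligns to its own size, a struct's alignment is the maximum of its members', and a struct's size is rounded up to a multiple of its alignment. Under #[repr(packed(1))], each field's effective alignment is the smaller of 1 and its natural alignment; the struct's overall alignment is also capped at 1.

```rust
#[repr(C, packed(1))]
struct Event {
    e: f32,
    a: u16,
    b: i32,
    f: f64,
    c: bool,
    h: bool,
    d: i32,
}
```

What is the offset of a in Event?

@0: e [4B, align 1] → 4
@4: a [2B, align 1] → 6

4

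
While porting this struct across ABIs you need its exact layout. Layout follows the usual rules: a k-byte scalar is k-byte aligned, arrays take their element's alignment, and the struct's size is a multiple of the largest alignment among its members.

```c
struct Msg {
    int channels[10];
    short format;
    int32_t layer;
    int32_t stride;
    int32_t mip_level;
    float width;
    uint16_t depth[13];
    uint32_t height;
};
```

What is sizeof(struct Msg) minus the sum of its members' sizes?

4

0..40  channels  (40B, 4-aligned)
40..42  format  (2B, 2-aligned)
42..44  -- padding (2B)
44..48  layer  (4B, 4-aligned)
48..52  stride  (4B, 4-aligned)
52..56  mip_level  (4B, 4-aligned)
56..60  width  (4B, 4-aligned)
60..86  depth  (26B, 2-aligned)
86..88  -- padding (2B)
88..92  height  (4B, 4-aligned)
sizeof = 92, alignof = 4
data bytes 88, size 92 → padding 4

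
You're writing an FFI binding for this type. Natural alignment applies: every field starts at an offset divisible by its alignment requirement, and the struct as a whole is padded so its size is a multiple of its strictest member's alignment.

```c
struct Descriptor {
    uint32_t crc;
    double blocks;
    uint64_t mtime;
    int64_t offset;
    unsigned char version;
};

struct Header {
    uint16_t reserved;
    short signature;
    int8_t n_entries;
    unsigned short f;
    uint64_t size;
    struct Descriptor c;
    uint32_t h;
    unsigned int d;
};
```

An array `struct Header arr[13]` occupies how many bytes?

Descriptor: 0..4  crc  (4B, 4-aligned); 4..8  -- padding (4B); 8..16  blocks  (8B, 8-aligned); 16..24  mtime  (8B, 8-aligned); 24..32  offset  (8B, 8-aligned); 32..33  version  (1B, 1-aligned); 33..40  -- tail padding (7B); sizeof = 40, alignof = 8
0..2  reserved  (2B, 2-aligned)
2..4  signature  (2B, 2-aligned)
4..5  n_entries  (1B, 1-aligned)
5..6  -- padding (1B)
6..8  f  (2B, 2-aligned)
8..16  size  (8B, 8-aligned)
16..56  c  (40B, 8-aligned)
56..60  h  (4B, 4-aligned)
60..64  d  (4B, 4-aligned)
sizeof = 64, alignof = 8
array of 13: 13 × 64 = 832

832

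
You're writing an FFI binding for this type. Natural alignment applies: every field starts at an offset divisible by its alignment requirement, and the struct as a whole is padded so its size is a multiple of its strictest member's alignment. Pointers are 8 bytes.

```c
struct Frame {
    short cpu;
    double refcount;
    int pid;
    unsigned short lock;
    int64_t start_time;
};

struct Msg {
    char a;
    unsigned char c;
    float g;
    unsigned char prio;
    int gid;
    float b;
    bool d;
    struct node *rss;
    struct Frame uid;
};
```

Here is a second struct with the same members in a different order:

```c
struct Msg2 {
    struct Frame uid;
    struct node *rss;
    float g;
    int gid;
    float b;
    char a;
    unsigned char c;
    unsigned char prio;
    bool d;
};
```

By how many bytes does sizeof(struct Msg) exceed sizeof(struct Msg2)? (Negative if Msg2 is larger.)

Frame: @0: cpu [2B, align 2] → 2; +6 pad (align 8); @8: refcount [8B, align 8] → 16; @16: pid [4B, align 4] → 20; @20: lock [2B, align 2] → 22; +2 pad (align 8); @24: start_time [8B, align 8] → 32; size 32, align 8
@0: a [1B, align 1] → 1
@1: c [1B, align 1] → 2
+2 pad (align 4)
@4: g [4B, align 4] → 8
@8: prio [1B, align 1] → 9
+3 pad (align 4)
@12: gid [4B, align 4] → 16
@16: b [4B, align 4] → 20
@20: d [1B, align 1] → 21
+3 pad (align 8)
@24: rss [8B, align 8] → 32
@32: uid [32B, align 8] → 64
size 64, align 8
— Msg2 —
@0: uid [32B, align 8] → 32
@32: rss [8B, align 8] → 40
@40: g [4B, align 4] → 44
@44: gid [4B, align 4] → 48
@48: b [4B, align 4] → 52
@52: a [1B, align 1] → 53
@53: c [1B, align 1] → 54
@54: prio [1B, align 1] → 55
@55: d [1B, align 1] → 56
size 56, align 8
64 − 56 = 8

8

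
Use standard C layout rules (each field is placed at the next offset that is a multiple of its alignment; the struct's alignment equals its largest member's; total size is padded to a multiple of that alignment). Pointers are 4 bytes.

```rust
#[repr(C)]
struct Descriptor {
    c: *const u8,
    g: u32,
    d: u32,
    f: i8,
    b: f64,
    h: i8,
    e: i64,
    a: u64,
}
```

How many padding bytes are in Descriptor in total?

c at 0 (size 4, align 4) → ends 4
g at 4 (size 4, align 4) → ends 8
d at 8 (size 4, align 4) → ends 12
f at 12 (size 1, align 1) → ends 13
pad 3 to align 8 for b
b at 16 (size 8, align 8) → ends 24
h at 24 (size 1, align 1) → ends 25
pad 7 to align 8 for e
e at 32 (size 8, align 8) → ends 40
a at 40 (size 8, align 8) → ends 48
total 48 bytes, alignment 8
data bytes 38, size 48 → padding 10

10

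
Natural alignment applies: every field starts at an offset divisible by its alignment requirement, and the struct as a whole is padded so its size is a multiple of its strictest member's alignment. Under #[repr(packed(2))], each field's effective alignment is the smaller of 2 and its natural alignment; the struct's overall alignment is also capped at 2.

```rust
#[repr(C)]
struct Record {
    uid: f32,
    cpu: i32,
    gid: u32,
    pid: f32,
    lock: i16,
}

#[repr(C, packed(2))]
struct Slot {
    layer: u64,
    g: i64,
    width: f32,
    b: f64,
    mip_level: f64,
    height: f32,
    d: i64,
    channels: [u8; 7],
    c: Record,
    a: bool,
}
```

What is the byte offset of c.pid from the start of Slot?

Record: uid at 0 (size 4, align 4) → ends 4; cpu at 4 (size 4, align 4) → ends 8; gid at 8 (size 4, align 4) → ends 12; pid at 12 (size 4, align 4) → ends 16; lock at 16 (size 2, align 2) → ends 18; tail pad 2 to reach multiple of 4; total 20 bytes, alignment 4
layer at 0 (size 8, align 2) → ends 8
g at 8 (size 8, align 2) → ends 16
width at 16 (size 4, align 2) → ends 20
b at 20 (size 8, align 2) → ends 28
mip_level at 28 (size 8, align 2) → ends 36
height at 36 (size 4, align 2) → ends 40
d at 40 (size 8, align 2) → ends 48
channels at 48 (size 7, align 1) → ends 55
pad 1 to align 2 for c
c at 56 (size 20, align 2) → ends 76
within Record: pid at 12
56 + 12 = 68

68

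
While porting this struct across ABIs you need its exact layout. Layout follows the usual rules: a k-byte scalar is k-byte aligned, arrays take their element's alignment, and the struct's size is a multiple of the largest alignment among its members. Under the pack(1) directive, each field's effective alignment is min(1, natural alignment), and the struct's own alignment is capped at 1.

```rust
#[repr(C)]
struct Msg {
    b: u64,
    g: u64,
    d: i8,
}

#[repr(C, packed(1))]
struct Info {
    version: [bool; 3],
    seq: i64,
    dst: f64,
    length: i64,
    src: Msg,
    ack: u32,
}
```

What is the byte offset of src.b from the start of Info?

27

Msg: b at 0 (size 8, align 8) → ends 8; g at 8 (size 8, align 8) → ends 16; d at 16 (size 1, align 1) → ends 17; tail pad 7 to reach multiple of 8; total 24 bytes, alignment 8
version at 0 (size 3, align 1) → ends 3
seq at 3 (size 8, align 1) → ends 11
dst at 11 (size 8, align 1) → ends 19
length at 19 (size 8, align 1) → ends 27
src at 27 (size 24, align 1) → ends 51
within Msg: b at 0
27 + 0 = 27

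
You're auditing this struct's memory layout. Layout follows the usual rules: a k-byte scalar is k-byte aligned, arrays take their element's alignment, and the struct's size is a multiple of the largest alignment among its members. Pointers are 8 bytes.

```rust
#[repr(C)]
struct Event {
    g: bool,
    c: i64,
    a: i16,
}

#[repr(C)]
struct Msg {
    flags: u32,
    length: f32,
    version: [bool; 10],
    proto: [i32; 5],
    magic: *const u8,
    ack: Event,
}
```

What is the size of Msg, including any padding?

72

Event: @0: g [1B, align 1] → 1; +7 pad (align 8); @8: c [8B, align 8] → 16; @16: a [2B, align 2] → 18; +6 tail pad (align 8); size 24, align 8
@0: flags [4B, align 4] → 4
@4: length [4B, align 4] → 8
@8: version [10B, align 1] → 18
+2 pad (align 4)
@20: proto [20B, align 4] → 40
@40: magic [8B, align 8] → 48
@48: ack [24B, align 8] → 72
size 72, align 8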